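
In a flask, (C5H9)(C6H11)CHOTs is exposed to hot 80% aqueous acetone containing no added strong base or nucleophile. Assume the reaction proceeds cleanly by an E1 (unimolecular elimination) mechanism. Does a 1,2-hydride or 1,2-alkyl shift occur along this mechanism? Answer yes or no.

The first-formed carbocation is secondary.
The adjacent cyclopentyl carbon already bears 2 other carbon substituents and has a hydrogen to migrate; after a 1,2-hydride shift from that carbon the positive charge sits on a tertiary centre.
Tertiary is more stable than secondary, so the shift occurs.

yes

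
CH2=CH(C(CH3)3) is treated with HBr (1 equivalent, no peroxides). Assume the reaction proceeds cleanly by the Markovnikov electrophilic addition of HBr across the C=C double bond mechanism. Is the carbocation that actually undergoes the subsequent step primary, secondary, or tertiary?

tertiary

Step 1: Protonation of the alkene by HBr: the π bond acts as the nucleophile and picks up H⁺, giving the more stable (Markovnikov) secondary carbocation. The H–Br bond breaks heterolytically, releasing Br⁻.
Step 2: A methyl group with its bonding pair migrates from the adjacent tert-butyl carbon to the cationic centre — a 1,2-methyl shift — upgrading the secondary cation to a tertiary one.
The cation rearranges from secondary to tertiary via a 1,2-methyl shift from the adjacent tert-butyl carbon; the tertiary cation is what reacts next.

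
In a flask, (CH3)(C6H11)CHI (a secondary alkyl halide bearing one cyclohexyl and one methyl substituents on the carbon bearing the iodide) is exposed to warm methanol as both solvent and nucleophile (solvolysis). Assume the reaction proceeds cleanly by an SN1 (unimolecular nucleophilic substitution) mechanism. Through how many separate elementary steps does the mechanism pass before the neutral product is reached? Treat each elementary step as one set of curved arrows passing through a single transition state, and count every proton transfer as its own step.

4

Step 1: Unassisted departure of I⁻ (taking the C–I bonding pair) generates a secondary carbocation.
Step 2: A 1,2-hydride shift from the adjacent cyclohexyl carbon moves the positive charge from the secondary centre to an adjacent carbon, generating a more stable tertiary carbocation.
Step 3: A lone pair on the oxygen of CH3OH attacks the carbocation, forming a new C–O σ-bond and an oxonium ion.
Step 4: Proton transfer from the O–H of the oxonium ion to a solvent molecule delivers the neutral ether.
Total: 4 elementary steps.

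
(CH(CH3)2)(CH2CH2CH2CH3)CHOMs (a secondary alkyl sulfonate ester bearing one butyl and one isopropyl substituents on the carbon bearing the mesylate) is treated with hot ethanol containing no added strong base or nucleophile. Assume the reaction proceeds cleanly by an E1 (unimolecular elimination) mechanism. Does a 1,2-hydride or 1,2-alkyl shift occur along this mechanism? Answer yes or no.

yes

The first-formed carbocation is secondary.
The adjacent isopropyl carbon already bears 2 other carbon substituents and has a hydrogen to migrate; after a 1,2-hydride shift from that carbon the positive charge sits on a tertiary centre.
Tertiary is more stable than secondary, so the shift occurs.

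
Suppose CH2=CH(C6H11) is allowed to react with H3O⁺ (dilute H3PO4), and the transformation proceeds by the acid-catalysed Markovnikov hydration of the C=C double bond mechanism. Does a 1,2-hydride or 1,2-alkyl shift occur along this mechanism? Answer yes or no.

yes

The first-formed carbocation is secondary.
The adjacent cyclohexyl carbon already bears 2 other carbon substituents and has a hydrogen to migrate; after a 1,2-hydride shift from that carbon the positive charge sits on a tertiary centre.
Tertiary is more stable than secondary, so the shift occurs.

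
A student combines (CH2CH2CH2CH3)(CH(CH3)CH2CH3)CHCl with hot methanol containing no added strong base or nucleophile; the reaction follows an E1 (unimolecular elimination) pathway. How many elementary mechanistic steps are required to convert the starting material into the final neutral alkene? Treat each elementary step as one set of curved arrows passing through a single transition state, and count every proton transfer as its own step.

Step 1: Ionisation: the C–Cl σ-bond cleaves heterolytically; both bonding electrons depart with Cl⁻, leaving a secondary carbocation at the α-carbon.
Step 2: Carbocation rearrangement: a 1,2-hydride shift from the adjacent sec-butyl carbon converts the initially-formed secondary cation into the more stable tertiary cation.
Step 3: A methanol molecule (solvent) deprotonates a β-carbon; as the C–H bond breaks, those electrons form the new alkene π bond.
Total: 3 elementary steps.

3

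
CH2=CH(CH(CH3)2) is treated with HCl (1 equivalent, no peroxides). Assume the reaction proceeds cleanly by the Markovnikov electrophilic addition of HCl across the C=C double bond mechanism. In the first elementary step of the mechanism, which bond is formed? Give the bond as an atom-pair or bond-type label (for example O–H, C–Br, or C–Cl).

C–H

Step 1: Electrophilic addition begins with the π(C=C) electrons forming a bond to the proton of HCl. Following Markovnikov's rule, the resulting cation is secondary. The H–Cl bond breaks heterolytically, releasing Cl⁻.
The bond formed in this step is the C–H bond.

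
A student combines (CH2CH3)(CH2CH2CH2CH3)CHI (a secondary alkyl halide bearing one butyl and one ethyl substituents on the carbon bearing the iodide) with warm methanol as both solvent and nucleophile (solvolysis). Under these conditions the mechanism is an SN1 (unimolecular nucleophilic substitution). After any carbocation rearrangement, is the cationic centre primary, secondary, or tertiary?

secondary

Step 1: Ionisation: the C–I σ-bond cleaves heterolytically; both bonding electrons depart with I⁻, leaving a secondary carbocation at the α-carbon.
No single 1,2-shift to an adjacent carbon would give a more-substituted cation, so no rearrangement occurs.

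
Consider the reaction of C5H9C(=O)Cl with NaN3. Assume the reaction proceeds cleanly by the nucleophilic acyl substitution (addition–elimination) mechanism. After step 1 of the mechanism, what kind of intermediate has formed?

tetrahedral intermediate

Step 1: N3⁻ adds to the carbonyl carbon; the C=O π electrons shift onto oxygen and a tetrahedral alkoxide intermediate forms.
After step 1 the species present is a tetrahedral intermediate.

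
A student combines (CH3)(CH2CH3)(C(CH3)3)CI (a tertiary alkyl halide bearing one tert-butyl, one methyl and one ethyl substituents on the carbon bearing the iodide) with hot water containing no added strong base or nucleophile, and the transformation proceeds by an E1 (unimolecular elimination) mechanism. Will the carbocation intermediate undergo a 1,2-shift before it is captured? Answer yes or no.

no

The first-formed carbocation is tertiary.
No single 1,2-shift to an adjacent carbon would produce a more-substituted cation than the one already present, so no rearrangement occurs.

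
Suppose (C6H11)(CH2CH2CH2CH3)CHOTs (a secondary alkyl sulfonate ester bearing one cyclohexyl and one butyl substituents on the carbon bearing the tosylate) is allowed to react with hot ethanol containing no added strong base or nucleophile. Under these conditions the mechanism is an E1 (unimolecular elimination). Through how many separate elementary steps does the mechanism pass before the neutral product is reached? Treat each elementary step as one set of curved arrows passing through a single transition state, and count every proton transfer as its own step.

3

Step 1: The C–O bond breaks with both electrons going to the tosylate; TsO⁻ leaves and a secondary carbocation remains.
Step 2: A hydride (H with its bonding pair) migrates from the adjacent cyclohexyl carbon to the cationic centre — a 1,2-hydride shift — upgrading the secondary cation to a tertiary one.
Step 3: An ethanol molecule (solvent) deprotonates a β-carbon; as the C–H bond breaks, those electrons form the new alkene π bond.
Total: 3 elementary steps.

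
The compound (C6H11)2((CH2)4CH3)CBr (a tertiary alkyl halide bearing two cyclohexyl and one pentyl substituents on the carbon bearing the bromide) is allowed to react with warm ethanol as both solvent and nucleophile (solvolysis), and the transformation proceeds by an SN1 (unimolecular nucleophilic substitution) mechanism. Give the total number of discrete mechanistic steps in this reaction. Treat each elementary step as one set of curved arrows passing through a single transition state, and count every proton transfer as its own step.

3

Step 1: Ionisation: the C–Br σ-bond cleaves heterolytically; both bonding electrons depart with Br⁻, leaving a tertiary carbocation at the α-carbon.
(No 1,2-shift: no single shift to an adjacent carbon would give a more stable cation.)
Step 2: Nucleophilic capture: the oxygen of CH3CH2OH bonds to the cationic carbon, producing an oxonium-ion intermediate.
Step 3: A second solvent molecule removes the proton on oxygen, giving the neutral ether product.
Total: 3 elementary steps.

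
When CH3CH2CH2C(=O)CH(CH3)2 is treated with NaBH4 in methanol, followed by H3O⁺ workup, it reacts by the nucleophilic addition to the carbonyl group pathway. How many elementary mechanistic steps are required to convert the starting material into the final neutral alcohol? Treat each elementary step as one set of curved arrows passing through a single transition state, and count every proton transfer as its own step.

2

Step 1: H⁻ (delivered from BH4⁻) attacks the sp² carbonyl carbon; the C=O π bond breaks and the electrons end up as a lone pair on the alkoxide oxygen of the tetrahedral intermediate.
Step 2: Protonation of the alkoxide by H3O⁺ workup furnishes an alcohol.
Total: 2 elementary steps.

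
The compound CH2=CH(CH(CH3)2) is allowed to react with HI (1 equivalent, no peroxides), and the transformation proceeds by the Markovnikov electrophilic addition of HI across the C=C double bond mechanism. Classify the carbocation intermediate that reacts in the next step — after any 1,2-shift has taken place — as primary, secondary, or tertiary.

Step 1: Electrophilic addition begins with the π(C=C) electrons forming a bond to the proton of HI. Following Markovnikov's rule, the resulting cation is secondary. The H–I bond breaks heterolytically, releasing I⁻.
Step 2: A 1,2-hydride shift from the adjacent isopropyl carbon moves the positive charge from the secondary centre to an adjacent carbon, generating a more stable tertiary carbocation.
The cation rearranges from secondary to tertiary via a 1,2-hydride shift from the adjacent isopropyl carbon; the tertiary cation is what reacts next.

tertiary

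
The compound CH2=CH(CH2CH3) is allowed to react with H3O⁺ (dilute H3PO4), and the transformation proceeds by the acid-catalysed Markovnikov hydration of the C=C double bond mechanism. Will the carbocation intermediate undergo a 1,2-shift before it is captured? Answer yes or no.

no

The first-formed carbocation is secondary.
No single 1,2-shift to an adjacent carbon would produce a more-substituted cation than the one already present, so no rearrangement occurs.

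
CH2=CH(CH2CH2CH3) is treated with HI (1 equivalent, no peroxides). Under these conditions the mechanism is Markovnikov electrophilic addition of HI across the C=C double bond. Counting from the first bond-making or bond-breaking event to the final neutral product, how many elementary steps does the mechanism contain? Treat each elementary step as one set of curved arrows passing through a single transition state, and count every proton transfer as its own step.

2

Step 1: Protonation of the alkene by HI: the π bond acts as the nucleophile and picks up H⁺, giving the more stable (Markovnikov) secondary carbocation. The H–I bond breaks heterolytically, releasing I⁻.
(No 1,2-shift: no single shift to an adjacent carbon would give a more stable cation.)
Step 2: The I⁻ anion donates a lone pair to the carbocation, forming the new C–I σ-bond and giving the neutral alkyl halide.
Total: 2 elementary steps.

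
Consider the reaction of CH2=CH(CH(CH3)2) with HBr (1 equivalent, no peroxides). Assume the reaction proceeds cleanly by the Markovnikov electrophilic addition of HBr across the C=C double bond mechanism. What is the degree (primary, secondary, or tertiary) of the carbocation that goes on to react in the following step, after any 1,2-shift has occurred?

Step 1: Protonation of the alkene by HBr: the π bond acts as the nucleophile and picks up H⁺, giving the more stable (Markovnikov) secondary carbocation. The H–Br bond breaks heterolytically, releasing Br⁻.
Step 2: A hydride (H with its bonding pair) migrates from the adjacent isopropyl carbon to the cationic centre — a 1,2-hydride shift — upgrading the secondary cation to a tertiary one.
The cation rearranges from secondary to tertiary via a 1,2-hydride shift from the adjacent isopropyl carbon; the tertiary cation is what reacts next.

tertiary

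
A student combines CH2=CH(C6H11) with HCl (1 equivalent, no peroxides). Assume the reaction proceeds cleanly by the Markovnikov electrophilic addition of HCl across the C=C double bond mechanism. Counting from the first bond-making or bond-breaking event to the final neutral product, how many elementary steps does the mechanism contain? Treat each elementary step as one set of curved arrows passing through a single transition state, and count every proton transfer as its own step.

3

Step 1: Electrophilic addition begins with the π(C=C) electrons forming a bond to the proton of HCl. Following Markovnikov's rule, the resulting cation is secondary. The H–Cl bond breaks heterolytically, releasing Cl⁻.
Step 2: A hydride (H with its bonding pair) migrates from the adjacent cyclohexyl carbon to the cationic centre — a 1,2-hydride shift — upgrading the secondary cation to a tertiary one.
Step 3: The Cl⁻ anion donates a lone pair to the carbocation, forming the new C–Cl σ-bond and giving the neutral alkyl halide.
Total: 3 elementary steps.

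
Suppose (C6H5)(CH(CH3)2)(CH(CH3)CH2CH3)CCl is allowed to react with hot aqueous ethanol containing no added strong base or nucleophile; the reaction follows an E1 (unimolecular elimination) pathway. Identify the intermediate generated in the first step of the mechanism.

tertiary carbocation

Step 1: Ionisation: the C–Cl σ-bond cleaves heterolytically; both bonding electrons depart with Cl⁻, leaving a tertiary carbocation at the α-carbon.
After step 1 the species present is a tertiary carbocation.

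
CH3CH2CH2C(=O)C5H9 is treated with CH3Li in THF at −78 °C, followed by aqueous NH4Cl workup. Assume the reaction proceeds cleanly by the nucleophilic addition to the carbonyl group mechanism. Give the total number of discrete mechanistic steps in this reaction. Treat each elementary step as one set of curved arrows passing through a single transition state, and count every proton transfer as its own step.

Step 1: Nucleophilic addition: the carbanion-like carbon of CH3Li adds to the carbonyl carbon, pushing the π(C=O) electron pair onto oxygen and giving a tetrahedral alkoxide.
Step 2: The alkoxide picks up a proton during aqueous NH4Cl workup to yield an alcohol.
Total: 2 elementary steps.

2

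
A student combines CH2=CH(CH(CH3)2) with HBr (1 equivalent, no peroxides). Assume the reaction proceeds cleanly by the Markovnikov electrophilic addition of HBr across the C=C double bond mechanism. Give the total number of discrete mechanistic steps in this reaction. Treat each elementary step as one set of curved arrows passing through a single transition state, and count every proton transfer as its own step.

3

Step 1: The π electrons of the C=C bond attack a proton of HBr; Markovnikov addition places the new C–H on the less-substituted alkene carbon, so the positive charge ends up on the more-substituted carbon — a secondary carbocation. The H–Br bond breaks heterolytically, releasing Br⁻.
Step 2: A 1,2-hydride shift from the adjacent isopropyl carbon moves the positive charge from the secondary centre to an adjacent carbon, generating a more stable tertiary carbocation.
Step 3: Br⁻ captures the cation: a lone pair on Br⁻ fills the empty p orbital, producing the alkyl halide product.
Total: 3 elementary steps.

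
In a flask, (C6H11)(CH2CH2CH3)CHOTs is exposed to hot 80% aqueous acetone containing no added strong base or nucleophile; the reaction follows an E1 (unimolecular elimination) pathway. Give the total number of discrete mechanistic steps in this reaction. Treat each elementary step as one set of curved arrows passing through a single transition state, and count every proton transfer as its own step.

3

Step 1: Rate-determining heterolysis of the C–O bond gives TsO⁻ and a secondary carbocation.
Step 2: A 1,2-hydride shift from the adjacent cyclohexyl carbon moves the positive charge from the secondary centre to an adjacent carbon, generating a more stable tertiary carbocation.
Step 3: A weak base (a water molecule from the solvent) removes a proton from a carbon adjacent to the cationic centre; the electrons of that C–H bond become the new π(C=C) bond, giving the alkene.
Total: 3 elementary steps.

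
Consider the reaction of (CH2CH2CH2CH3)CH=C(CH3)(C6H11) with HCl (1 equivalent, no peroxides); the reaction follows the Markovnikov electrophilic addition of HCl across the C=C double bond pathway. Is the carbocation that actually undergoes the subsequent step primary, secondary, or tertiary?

Step 1: Electrophilic addition begins with the π(C=C) electrons forming a bond to the proton of HCl. Following Markovnikov's rule, the resulting cation is tertiary. The H–Cl bond breaks heterolytically, releasing Cl⁻.
No single 1,2-shift to an adjacent carbon would give a more-substituted cation, so no rearrangement occurs.

tertiary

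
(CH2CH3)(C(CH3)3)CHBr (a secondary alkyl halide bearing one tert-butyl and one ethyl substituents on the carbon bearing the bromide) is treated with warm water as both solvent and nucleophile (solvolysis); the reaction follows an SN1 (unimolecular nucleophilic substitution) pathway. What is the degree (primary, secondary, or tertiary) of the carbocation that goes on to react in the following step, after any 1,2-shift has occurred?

Step 1: The C–Br bond breaks with both electrons going to the bromide; Br⁻ leaves and a secondary carbocation remains.
Step 2: A 1,2-methyl shift from the adjacent tert-butyl carbon moves the positive charge from the secondary centre to an adjacent carbon, generating a more stable tertiary carbocation.
The cation rearranges from secondary to tertiary via a 1,2-methyl shift from the adjacent tert-butyl carbon; the tertiary cation is what reacts next.

tertiary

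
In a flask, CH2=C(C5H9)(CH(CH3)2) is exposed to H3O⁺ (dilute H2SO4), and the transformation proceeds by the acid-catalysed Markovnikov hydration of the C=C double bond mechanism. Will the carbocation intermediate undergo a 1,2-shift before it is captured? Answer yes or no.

The first-formed carbocation is tertiary.
No single 1,2-shift to an adjacent carbon would produce a more-substituted cation than the one already present, so no rearrangement occurs.

no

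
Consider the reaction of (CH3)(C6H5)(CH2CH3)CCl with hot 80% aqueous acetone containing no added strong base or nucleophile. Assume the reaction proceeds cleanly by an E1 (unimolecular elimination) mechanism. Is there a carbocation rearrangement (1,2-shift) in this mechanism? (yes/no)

no

The first-formed carbocation is tertiary.
No single 1,2-shift to an adjacent carbon would produce a more-substituted cation than the one already present, so no rearrangement occurs.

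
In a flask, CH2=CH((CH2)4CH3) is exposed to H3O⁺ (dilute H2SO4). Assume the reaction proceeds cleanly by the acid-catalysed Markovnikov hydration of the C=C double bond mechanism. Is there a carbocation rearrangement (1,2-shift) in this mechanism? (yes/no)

The first-formed carbocation is secondary.
No single 1,2-shift to an adjacent carbon would produce a more-substituted cation than the one already present, so no rearrangement occurs.

no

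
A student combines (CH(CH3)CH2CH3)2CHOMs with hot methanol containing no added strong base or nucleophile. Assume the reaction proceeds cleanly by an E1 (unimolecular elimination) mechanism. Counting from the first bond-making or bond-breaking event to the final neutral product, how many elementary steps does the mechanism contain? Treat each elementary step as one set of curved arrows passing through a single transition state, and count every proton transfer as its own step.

3

Step 1: Rate-determining heterolysis of the C–O bond gives MsO⁻ and a secondary carbocation.
Step 2: A hydride (H with its bonding pair) migrates from the adjacent sec-butyl carbon to the cationic centre — a 1,2-hydride shift — upgrading the secondary cation to a tertiary one.
Step 3: Loss of a β-proton to a methanol molecule of the solvent: the C–H bonding pair collapses toward the cationic carbon to form the C=C π bond, yielding the alkene.
Total: 3 elementary steps.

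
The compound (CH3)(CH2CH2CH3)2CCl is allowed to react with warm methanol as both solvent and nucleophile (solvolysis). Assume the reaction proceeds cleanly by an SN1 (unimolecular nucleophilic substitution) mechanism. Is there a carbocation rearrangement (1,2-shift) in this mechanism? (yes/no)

no

The first-formed carbocation is tertiary.
No single 1,2-shift to an adjacent carbon would produce a more-substituted cation than the one already present, so no rearrangement occurs.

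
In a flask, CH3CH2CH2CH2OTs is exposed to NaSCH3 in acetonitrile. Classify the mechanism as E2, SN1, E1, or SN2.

SN2

Conditions: a primary substrate with a strong nucleophile in the polar aprotic solvent acetonitrile.
These conditions are the textbook signature of the SN2 pathway.
An unhindered substrate with a strong nucleophile in a polar aprotic solvent favours one-step backside displacement.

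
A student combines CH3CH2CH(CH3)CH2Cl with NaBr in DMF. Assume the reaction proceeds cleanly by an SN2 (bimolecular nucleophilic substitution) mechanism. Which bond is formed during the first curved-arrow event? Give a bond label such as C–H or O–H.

Step 1: The bromide nucleophile donates a lone pair from Br to the α-carbon in a backside attack; simultaneously the C–Cl σ-bond breaks and both of its electrons leave with Cl⁻. One concerted step with inversion of configuration.
The bond formed in this step is the C–Br bond.

C–Br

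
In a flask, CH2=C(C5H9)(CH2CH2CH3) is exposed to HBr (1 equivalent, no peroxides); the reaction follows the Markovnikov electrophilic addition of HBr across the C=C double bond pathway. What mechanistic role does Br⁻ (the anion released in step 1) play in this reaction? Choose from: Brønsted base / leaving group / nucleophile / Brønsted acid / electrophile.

Step 2: Nucleophilic attack by Br⁻ on the carbocation completes the addition, giving R–Br.
Br⁻ (the anion released in step 1) donates an electron pair to form a new σ-bond to carbon — it is the nucleophile.

nucleophile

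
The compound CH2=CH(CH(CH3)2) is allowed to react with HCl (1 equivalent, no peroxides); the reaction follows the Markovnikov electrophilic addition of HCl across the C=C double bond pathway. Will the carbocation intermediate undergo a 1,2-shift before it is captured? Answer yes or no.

yes

The first-formed carbocation is secondary.
The adjacent isopropyl carbon already bears 2 other carbon substituents and has a hydrogen to migrate; after a 1,2-hydride shift from that carbon the positive charge sits on a tertiary centre.
Tertiary is more stable than secondary, so the shift occurs.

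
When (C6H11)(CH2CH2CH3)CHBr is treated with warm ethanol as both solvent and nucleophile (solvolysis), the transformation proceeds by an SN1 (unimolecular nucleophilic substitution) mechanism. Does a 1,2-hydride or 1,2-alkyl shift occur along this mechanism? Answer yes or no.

yes

The first-formed carbocation is secondary.
The adjacent cyclohexyl carbon already bears 2 other carbon substituents and has a hydrogen to migrate; after a 1,2-hydride shift from that carbon the positive charge sits on a tertiary centre.
Tertiary is more stable than secondary, so the shift occurs.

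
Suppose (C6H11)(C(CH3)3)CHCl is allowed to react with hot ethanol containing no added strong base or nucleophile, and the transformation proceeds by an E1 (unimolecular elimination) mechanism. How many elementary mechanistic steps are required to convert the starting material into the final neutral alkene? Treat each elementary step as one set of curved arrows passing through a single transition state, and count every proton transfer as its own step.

Step 1: Ionisation: the C–Cl σ-bond cleaves heterolytically; both bonding electrons depart with Cl⁻, leaving a secondary carbocation at the α-carbon.
Step 2: A hydride (H with its bonding pair) migrates from the adjacent cyclohexyl carbon to the cationic centre — a 1,2-hydride shift — upgrading the secondary cation to a tertiary one.
Step 3: An ethanol molecule (solvent) deprotonates a β-carbon; as the C–H bond breaks, those electrons form the new alkene π bond.
Total: 3 elementary steps.

3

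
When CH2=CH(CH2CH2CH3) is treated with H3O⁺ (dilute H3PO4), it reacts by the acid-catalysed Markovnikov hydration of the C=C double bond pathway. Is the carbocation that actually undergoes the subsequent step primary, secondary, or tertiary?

Step 1: Protonation of the alkene by H3O⁺: the π bond acts as the nucleophile and picks up H⁺, giving the more stable (Markovnikov) secondary carbocation. H2O is released.
No single 1,2-shift to an adjacent carbon would give a more-substituted cation, so no rearrangement occurs.

secondary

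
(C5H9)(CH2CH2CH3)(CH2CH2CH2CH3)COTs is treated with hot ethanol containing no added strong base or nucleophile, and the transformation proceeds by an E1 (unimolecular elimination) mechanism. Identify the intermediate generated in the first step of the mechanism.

tertiary carbocation

Step 1: The C–O bond breaks with both electrons going to the tosylate; TsO⁻ leaves and a tertiary carbocation remains.
After step 1 the species present is a tertiary carbocation.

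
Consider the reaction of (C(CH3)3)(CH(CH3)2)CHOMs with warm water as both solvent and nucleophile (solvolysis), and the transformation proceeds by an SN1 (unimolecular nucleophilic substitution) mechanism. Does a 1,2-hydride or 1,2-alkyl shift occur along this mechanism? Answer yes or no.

yes

The first-formed carbocation is secondary.
The adjacent isopropyl carbon already bears 2 other carbon substituents and has a hydrogen to migrate; after a 1,2-hydride shift from that carbon the positive charge sits on a tertiary centre.
Tertiary is more stable than secondary, so the shift occurs.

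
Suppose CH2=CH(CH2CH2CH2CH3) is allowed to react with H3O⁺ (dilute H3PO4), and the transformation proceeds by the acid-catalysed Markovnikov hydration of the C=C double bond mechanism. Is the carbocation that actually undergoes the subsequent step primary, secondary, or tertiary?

secondary

Step 1: Electrophilic addition begins with the π(C=C) electrons forming a bond to the proton of H3O⁺. Following Markovnikov's rule, the resulting cation is secondary. H2O is released.
No single 1,2-shift to an adjacent carbon would give a more-substituted cation, so no rearrangement occurs.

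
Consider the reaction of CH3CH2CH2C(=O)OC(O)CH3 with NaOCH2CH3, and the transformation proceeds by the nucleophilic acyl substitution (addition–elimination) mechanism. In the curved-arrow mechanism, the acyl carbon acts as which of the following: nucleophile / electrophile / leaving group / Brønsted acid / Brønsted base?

electrophile

Step 1: Nucleophilic addition of CH3CH2O⁻ to the acyl carbon breaks the π(C=O) bond and yields a tetrahedral, anionic intermediate.
The acyl carbon accepts an electron pair into an empty or π* orbital — it is the electrophile.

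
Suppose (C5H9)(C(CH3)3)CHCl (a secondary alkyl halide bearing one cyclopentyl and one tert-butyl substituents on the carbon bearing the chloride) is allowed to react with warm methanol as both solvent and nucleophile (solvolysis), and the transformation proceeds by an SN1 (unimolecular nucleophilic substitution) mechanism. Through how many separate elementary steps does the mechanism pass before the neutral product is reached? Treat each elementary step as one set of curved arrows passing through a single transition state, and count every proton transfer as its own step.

4

Step 1: Rate-determining heterolysis of the C–Cl bond gives Cl⁻ and a secondary carbocation.
Step 2: A hydride (H with its bonding pair) migrates from the adjacent cyclopentyl carbon to the cationic centre — a 1,2-hydride shift — upgrading the secondary cation to a tertiary one.
Step 3: A lone pair on the oxygen of CH3OH attacks the carbocation, forming a new C–O σ-bond and an oxonium ion.
Step 4: Proton transfer from the O–H of the oxonium ion to a solvent molecule delivers the neutral ether.
Total: 4 elementary steps.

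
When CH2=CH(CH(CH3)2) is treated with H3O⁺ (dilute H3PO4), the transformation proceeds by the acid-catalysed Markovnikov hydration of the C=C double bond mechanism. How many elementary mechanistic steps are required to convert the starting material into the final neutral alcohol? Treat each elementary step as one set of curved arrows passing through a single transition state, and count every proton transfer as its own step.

Step 1: Protonation of the alkene by H3O⁺: the π bond acts as the nucleophile and picks up H⁺, giving the more stable (Markovnikov) secondary carbocation. H2O is released.
Step 2: A hydride (H with its bonding pair) migrates from the adjacent isopropyl carbon to the cationic centre — a 1,2-hydride shift — upgrading the secondary cation to a tertiary one.
Step 3: Water acts as the nucleophile: an oxygen lone pair bonds to the cationic carbon, giving an oxonium-ion intermediate.
Step 4: Proton transfer from the O–H of the oxonium ion to H2O completes the catalytic cycle and yields the alcohol.
Total: 4 elementary steps.

4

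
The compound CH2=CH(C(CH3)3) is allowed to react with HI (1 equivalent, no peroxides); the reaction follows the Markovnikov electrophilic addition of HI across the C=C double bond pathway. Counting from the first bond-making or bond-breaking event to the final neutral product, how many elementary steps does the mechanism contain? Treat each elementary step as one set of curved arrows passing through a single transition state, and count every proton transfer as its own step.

3

Step 1: Electrophilic addition begins with the π(C=C) electrons forming a bond to the proton of HI. Following Markovnikov's rule, the resulting cation is secondary. The H–I bond breaks heterolytically, releasing I⁻.
Step 2: Carbocation rearrangement: a 1,2-methyl shift from the adjacent tert-butyl carbon converts the initially-formed secondary cation into the more stable tertiary cation.
Step 3: I⁻ captures the cation: a lone pair on I⁻ fills the empty p orbital, producing the alkyl halide product.
Total: 3 elementary steps.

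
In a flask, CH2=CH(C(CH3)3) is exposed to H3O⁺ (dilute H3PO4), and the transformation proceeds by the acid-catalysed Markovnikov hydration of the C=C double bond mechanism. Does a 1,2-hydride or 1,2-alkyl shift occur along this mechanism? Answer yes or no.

The first-formed carbocation is secondary.
The adjacent tert-butyl carbon has no hydrogen but bears methyl groups; migration of one methyl with its bonding pair (a 1,2-methyl shift) places the charge on a tertiary centre.
Tertiary is more stable than secondary, so the shift occurs.

yes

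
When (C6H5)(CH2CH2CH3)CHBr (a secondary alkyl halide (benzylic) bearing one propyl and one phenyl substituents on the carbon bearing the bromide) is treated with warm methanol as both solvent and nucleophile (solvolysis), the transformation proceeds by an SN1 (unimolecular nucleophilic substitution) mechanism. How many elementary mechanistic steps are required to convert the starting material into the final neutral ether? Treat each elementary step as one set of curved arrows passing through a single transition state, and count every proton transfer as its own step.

Step 1: Rate-determining heterolysis of the C–Br bond gives Br⁻ and a secondary carbocation.
(No 1,2-shift: no single shift to an adjacent carbon would give a more stable cation.)
Step 2: CH3OH donates an oxygen lone pair into the empty p orbital of the cation, giving a protonated ether (an oxonium ion).
Step 3: Proton transfer from the O–H of the oxonium ion to a solvent molecule delivers the neutral ether.
Total: 3 elementary steps.

3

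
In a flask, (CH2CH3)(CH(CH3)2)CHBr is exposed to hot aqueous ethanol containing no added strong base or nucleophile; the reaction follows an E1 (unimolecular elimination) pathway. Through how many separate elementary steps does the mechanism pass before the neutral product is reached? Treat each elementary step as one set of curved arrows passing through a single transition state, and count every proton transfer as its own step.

3

Step 1: The C–Br bond breaks with both electrons going to the bromide; Br⁻ leaves and a secondary carbocation remains.
Step 2: A hydride (H with its bonding pair) migrates from the adjacent isopropyl carbon to the cationic centre — a 1,2-hydride shift — upgrading the secondary cation to a tertiary one.
Step 3: Loss of a β-proton to a water (or ethanol) molecule of the solvent: the C–H bonding pair collapses toward the cationic carbon to form the C=C π bond, yielding the alkene.
Total: 3 elementary steps.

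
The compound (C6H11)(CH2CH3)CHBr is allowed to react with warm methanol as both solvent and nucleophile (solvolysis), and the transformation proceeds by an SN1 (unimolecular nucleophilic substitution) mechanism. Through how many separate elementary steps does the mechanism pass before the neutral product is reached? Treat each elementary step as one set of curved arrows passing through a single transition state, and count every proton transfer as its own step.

4

Step 1: The C–Br bond breaks with both electrons going to the bromide; Br⁻ leaves and a secondary carbocation remains.
Step 2: A hydride (H with its bonding pair) migrates from the adjacent cyclohexyl carbon to the cationic centre — a 1,2-hydride shift — upgrading the secondary cation to a tertiary one.
Step 3: CH3OH donates an oxygen lone pair into the empty p orbital of the cation, giving a protonated ether (an oxonium ion).
Step 4: Proton transfer from the O–H of the oxonium ion to a solvent molecule delivers the neutral ether.
Total: 4 elementary steps.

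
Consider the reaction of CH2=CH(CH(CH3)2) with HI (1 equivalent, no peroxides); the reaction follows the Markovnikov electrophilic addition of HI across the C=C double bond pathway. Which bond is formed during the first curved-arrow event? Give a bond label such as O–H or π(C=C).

C–H

Step 1: Electrophilic addition begins with the π(C=C) electrons forming a bond to the proton of HI. Following Markovnikov's rule, the resulting cation is secondary. The H–I bond breaks heterolytically, releasing I⁻.
The bond formed in this step is the C–H bond.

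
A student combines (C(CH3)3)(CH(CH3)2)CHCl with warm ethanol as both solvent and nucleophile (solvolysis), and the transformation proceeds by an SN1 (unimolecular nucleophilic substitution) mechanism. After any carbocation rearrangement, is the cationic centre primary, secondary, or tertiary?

Step 1: Unassisted departure of Cl⁻ (taking the C–Cl bonding pair) generates a secondary carbocation.
Step 2: A hydride (H with its bonding pair) migrates from the adjacent isopropyl carbon to the cationic centre — a 1,2-hydride shift — upgrading the secondary cation to a tertiary one.
The cation rearranges from secondary to tertiary via a 1,2-hydride shift from the adjacent isopropyl carbon; the tertiary cation is what reacts next.

tertiary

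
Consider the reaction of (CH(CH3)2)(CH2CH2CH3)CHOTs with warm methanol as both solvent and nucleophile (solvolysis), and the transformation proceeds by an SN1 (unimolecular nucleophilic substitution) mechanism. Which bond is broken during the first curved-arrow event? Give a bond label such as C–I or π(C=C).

Step 1: Ionisation: the C–O σ-bond cleaves heterolytically; both bonding electrons depart with TsO⁻, leaving a secondary carbocation at the α-carbon.
The bond broken in this step is the C–O bond.

C–O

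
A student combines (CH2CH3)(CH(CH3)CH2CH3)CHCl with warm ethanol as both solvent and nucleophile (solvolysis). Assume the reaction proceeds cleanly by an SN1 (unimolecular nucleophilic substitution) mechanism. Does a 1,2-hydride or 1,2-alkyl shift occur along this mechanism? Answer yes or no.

The first-formed carbocation is secondary.
The adjacent sec-butyl carbon already bears 2 other carbon substituents and has a hydrogen to migrate; after a 1,2-hydride shift from that carbon the positive charge sits on a tertiary centre.
Tertiary is more stable than secondary, so the shift occurs.

yes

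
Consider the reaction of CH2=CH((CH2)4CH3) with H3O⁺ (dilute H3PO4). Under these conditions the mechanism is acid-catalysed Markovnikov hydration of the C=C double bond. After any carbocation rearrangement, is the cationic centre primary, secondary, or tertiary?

Step 1: Electrophilic addition begins with the π(C=C) electrons forming a bond to the proton of H3O⁺. Following Markovnikov's rule, the resulting cation is secondary. H2O is released.
No single 1,2-shift to an adjacent carbon would give a more-substituted cation, so no rearrangement occurs.

secondary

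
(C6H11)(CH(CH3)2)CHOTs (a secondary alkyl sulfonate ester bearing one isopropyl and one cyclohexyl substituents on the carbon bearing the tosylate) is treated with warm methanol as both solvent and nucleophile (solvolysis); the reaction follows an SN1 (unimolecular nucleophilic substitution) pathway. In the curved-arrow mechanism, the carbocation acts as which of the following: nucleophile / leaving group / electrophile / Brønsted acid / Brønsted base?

electrophile

Step 3: CH3OH donates an oxygen lone pair into the empty p orbital of the cation, giving a protonated ether (an oxonium ion).
The carbocation accepts an electron pair into an empty or π* orbital — it is the electrophile.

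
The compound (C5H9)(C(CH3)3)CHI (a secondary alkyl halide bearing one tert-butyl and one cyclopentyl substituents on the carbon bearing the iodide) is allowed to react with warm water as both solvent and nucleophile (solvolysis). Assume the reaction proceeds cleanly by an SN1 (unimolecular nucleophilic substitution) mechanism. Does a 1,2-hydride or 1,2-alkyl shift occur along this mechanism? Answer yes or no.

The first-formed carbocation is secondary.
The adjacent cyclopentyl carbon already bears 2 other carbon substituents and has a hydrogen to migrate; after a 1,2-hydride shift from that carbon the positive charge sits on a tertiary centre.
Tertiary is more stable than secondary, so the shift occurs.

yes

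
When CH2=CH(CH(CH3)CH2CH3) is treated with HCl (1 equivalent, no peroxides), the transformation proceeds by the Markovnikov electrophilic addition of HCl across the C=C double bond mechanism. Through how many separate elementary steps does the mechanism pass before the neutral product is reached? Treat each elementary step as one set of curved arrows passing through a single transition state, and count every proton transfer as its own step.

Step 1: Protonation of the alkene by HCl: the π bond acts as the nucleophile and picks up H⁺, giving the more stable (Markovnikov) secondary carbocation. The H–Cl bond breaks heterolytically, releasing Cl⁻.
Step 2: A hydride (H with its bonding pair) migrates from the adjacent sec-butyl carbon to the cationic centre — a 1,2-hydride shift — upgrading the secondary cation to a tertiary one.
Step 3: Nucleophilic attack by Cl⁻ on the carbocation completes the addition, giving R–Cl.
Total: 3 elementary steps.

3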